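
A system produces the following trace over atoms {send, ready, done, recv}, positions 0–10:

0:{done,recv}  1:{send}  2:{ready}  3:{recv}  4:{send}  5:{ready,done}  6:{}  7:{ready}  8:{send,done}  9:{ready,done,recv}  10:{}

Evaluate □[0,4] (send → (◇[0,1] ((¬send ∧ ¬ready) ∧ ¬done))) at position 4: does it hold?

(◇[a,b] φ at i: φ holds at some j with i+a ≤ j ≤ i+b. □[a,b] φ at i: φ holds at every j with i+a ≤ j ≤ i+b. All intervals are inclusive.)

Check (send → (◇[0,1] ((¬send ∧ ¬ready) ∧ ¬done))) at every j in [4,8]:
  j=4: antecedent true; consequent fails (none in [4,5]) → ✗
  j=5: antecedent false → ✓
  j=6: antecedent false → ✓
  j=7: antecedent false → ✓
  j=8: antecedent true; consequent fails (none in [8,9]) → ✗
Fails at j=4 → formula fails.

False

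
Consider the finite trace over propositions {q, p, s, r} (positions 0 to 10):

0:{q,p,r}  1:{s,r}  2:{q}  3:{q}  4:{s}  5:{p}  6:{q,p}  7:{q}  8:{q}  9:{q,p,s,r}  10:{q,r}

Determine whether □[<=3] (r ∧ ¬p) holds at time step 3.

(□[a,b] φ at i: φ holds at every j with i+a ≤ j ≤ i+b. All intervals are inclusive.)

Check (r ∧ ¬p) at every j in [3,6]:
  j=3: false
  j=4: false
  j=5: false
  j=6: false
Fails at j=3 → formula fails.

False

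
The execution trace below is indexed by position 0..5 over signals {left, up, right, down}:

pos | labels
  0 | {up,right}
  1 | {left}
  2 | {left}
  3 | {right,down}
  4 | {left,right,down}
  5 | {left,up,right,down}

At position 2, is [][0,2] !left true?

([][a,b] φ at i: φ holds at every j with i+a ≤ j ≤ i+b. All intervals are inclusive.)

False

Check !left at every j in [2,4]:
  j=2: false
  j=3: true
  j=4: false
Fails at j=2 → formula fails.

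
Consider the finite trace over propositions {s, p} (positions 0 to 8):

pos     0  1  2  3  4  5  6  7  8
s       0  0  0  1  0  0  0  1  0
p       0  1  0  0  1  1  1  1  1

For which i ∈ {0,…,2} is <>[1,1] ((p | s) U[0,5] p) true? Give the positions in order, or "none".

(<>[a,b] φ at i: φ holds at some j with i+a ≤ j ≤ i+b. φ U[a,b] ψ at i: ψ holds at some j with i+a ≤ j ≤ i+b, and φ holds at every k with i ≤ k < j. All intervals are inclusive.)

Evaluate at each i in [0,2]:
  i=0: ✓ (witness j=1)
  i=1: ✗ (none in [2,2])
  i=2: ✓ (witness j=3)

0, 2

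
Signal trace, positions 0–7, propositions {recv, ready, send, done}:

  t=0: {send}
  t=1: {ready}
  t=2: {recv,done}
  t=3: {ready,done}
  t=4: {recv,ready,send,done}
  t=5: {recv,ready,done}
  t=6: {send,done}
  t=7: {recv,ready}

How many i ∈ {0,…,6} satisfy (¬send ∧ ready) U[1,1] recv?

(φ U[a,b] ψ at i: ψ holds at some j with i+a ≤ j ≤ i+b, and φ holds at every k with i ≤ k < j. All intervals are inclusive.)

2

Evaluate at each i in [0,6]:
  i=0: ✗ (no rhs in [1,1])
  i=1: ✓ (rhs at j=2; lhs holds on [1,1])
  i=2: ✗ (no rhs in [3,3])
  i=3: ✓ (rhs at j=4; lhs holds on [3,3])
  i=4: ✗ (lhs fails at k=4 before rhs at j=5)
  i=5: ✗ (no rhs in [6,6])
  i=6: ✗ (lhs fails at k=6 before rhs at j=7)
Positions where it holds: {1, 3} → 2.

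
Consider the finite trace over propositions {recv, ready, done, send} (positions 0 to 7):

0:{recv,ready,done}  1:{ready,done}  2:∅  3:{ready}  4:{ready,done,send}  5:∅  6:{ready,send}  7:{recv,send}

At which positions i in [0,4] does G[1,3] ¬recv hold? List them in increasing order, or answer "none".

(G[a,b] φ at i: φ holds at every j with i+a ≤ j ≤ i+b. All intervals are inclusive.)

Evaluate at each i in [0,4]:
  i=0: ✓ (all of [1,3])
  i=1: ✓ (all of [2,4])
  i=2: ✓ (all of [3,5])
  i=3: ✓ (all of [4,6])
  i=4: ✗ (fails at j=7)

0, 1, 2, 3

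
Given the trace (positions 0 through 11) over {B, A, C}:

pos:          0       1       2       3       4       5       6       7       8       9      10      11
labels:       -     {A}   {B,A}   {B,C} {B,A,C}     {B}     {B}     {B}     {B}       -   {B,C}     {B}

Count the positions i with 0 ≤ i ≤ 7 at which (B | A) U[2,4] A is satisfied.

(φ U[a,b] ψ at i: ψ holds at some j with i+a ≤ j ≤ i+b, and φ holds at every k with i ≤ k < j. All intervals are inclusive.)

Evaluate at each i in [0,7]:
  i=0: ✗ (lhs fails at k=0 before rhs at j=2)
  i=1: ✓ (rhs at j=4; lhs holds on [1,3])
  i=2: ✓ (rhs at j=4; lhs holds on [2,3])
  i=3: ✗ (no rhs in [5,7])
  i=4: ✗ (no rhs in [6,8])
  i=5: ✗ (no rhs in [7,9])
  i=6: ✗ (no rhs in [8,10])
  i=7: ✗ (no rhs in [9,11])
Positions where it holds: {1, 2} → 2.

2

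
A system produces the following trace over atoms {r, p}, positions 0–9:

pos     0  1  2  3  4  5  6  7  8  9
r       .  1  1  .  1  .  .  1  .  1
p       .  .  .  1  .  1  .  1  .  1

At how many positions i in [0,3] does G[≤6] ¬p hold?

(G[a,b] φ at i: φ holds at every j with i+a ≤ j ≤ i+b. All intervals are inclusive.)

Evaluate at each i in [0,3]:
  i=0: ✗ (fails at j=3)
  i=1: ✗ (fails at j=3)
  i=2: ✗ (fails at j=3)
  i=3: ✗ (fails at j=3)
Positions where it holds: {} → 0.

0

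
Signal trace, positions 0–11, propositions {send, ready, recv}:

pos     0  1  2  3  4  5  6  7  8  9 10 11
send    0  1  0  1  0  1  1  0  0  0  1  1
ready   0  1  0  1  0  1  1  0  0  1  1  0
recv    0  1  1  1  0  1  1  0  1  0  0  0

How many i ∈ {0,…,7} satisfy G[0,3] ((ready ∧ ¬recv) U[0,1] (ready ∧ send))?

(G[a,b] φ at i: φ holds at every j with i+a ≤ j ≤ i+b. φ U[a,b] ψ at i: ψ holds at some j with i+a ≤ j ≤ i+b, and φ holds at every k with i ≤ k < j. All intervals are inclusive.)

Evaluate at each i in [0,7]:
  i=0: ✗ (fails at j=0)
  i=1: ✗ (fails at j=2)
  i=2: ✗ (fails at j=2)
  i=3: ✗ (fails at j=4)
  i=4: ✗ (fails at j=4)
  i=5: ✗ (fails at j=7)
  i=6: ✗ (fails at j=7)
  i=7: ✗ (fails at j=7)
Positions where it holds: {} → 0.

0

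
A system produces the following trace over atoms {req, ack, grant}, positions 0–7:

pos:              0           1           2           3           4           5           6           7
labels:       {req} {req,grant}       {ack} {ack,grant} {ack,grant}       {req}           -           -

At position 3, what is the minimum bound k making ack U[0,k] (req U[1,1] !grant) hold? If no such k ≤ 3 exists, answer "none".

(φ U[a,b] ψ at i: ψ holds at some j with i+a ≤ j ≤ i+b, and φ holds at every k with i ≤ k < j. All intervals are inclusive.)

2

Need earliest j ≥ 3 with (req U[1,1] !grant), and ack at every k in [3,j-1].
  j=3: rhs fails.
  j=4: rhs fails.
  j=5: rhs holds; lhs holds on [3,4]. k = 2.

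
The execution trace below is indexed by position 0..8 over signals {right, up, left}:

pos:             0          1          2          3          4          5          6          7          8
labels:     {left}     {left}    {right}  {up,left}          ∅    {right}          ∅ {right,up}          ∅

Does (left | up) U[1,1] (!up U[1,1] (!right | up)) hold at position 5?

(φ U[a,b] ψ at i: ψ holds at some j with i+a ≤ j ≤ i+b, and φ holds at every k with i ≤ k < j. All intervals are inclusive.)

Need some j in [6,6] with (!up U[1,1] (!right | up)), and (left | up) at every k in [5,j-1].
  j=6: (!up U[1,1] (!right | up)) holds, but (left | up) fails at k=5 → not this j.
No j in the window works → until fails.

False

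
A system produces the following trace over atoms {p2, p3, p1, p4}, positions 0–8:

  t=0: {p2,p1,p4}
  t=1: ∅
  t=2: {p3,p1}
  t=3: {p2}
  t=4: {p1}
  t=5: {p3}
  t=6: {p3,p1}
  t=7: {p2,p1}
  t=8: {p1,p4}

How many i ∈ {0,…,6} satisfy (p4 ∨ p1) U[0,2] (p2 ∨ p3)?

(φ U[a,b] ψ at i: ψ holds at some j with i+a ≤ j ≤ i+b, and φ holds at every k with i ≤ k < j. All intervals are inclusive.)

Evaluate at each i in [0,6]:
  i=0: ✓ (rhs at j=0)
  i=1: ✗ (lhs fails at k=1 before rhs at j=2)
  i=2: ✓ (rhs at j=2)
  i=3: ✓ (rhs at j=3)
  i=4: ✓ (rhs at j=5; lhs holds on [4,4])
  i=5: ✓ (rhs at j=5)
  i=6: ✓ (rhs at j=6)
Positions where it holds: {0, 2, 3, 4, 5, 6} → 6.

6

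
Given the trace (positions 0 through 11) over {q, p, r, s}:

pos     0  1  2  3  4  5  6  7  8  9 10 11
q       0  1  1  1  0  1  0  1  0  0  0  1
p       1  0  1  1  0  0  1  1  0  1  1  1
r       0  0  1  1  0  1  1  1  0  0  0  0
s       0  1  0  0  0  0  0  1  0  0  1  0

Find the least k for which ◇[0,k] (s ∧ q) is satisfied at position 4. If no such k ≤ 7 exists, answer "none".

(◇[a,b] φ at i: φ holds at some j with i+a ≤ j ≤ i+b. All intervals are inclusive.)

3

Scan j = 4,5,… for (s ∧ q):
  j=4: fails
  j=5: fails
  j=6: fails
  j=7: holds
First hit at j=7, so smallest k = 7-4 = 3.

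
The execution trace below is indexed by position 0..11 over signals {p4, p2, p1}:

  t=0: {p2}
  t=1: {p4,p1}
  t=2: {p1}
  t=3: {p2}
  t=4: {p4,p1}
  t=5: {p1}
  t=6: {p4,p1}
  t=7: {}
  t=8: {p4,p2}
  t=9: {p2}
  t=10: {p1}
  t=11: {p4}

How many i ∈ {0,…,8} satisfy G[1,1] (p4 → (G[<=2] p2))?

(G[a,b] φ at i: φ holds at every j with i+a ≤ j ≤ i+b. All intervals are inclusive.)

5

Evaluate at each i in [0,8]:
  i=0: ✗ (fails at j=1)
  i=1: ✓ (all of [2,2])
  i=2: ✓ (all of [3,3])
  i=3: ✗ (fails at j=4)
  i=4: ✓ (all of [5,5])
  i=5: ✗ (fails at j=6)
  i=6: ✓ (all of [7,7])
  i=7: ✗ (fails at j=8)
  i=8: ✓ (all of [9,9])
Positions where it holds: {1, 2, 4, 6, 8} → 5.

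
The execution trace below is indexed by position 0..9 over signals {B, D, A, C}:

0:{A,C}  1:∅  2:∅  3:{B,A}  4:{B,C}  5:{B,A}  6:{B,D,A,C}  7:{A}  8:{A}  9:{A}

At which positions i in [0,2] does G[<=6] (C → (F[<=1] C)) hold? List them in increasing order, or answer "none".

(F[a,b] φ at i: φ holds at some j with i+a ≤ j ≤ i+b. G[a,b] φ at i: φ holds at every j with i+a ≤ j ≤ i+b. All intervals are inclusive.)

0, 1, 2

Evaluate at each i in [0,2]:
  i=0: ✓ (all of [0,6])
  i=1: ✓ (all of [1,7])
  i=2: ✓ (all of [2,8])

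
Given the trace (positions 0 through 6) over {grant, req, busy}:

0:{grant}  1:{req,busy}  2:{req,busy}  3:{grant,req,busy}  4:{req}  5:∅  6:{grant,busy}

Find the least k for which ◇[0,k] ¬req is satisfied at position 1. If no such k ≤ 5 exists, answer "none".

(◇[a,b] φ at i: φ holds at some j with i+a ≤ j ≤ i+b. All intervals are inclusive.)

Scan j = 1,2,… for ¬req:
  j=1: fails
  j=2: fails
  j=3: fails
  j=4: fails
  j=5: holds
First hit at j=5, so smallest k = 5-1 = 4.

4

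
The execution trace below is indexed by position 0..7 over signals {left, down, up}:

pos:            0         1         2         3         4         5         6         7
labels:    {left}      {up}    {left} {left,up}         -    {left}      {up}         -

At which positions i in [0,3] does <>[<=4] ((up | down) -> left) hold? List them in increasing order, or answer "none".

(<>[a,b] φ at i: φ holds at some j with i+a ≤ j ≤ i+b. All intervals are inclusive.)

Evaluate at each i in [0,3]:
  i=0: ✓ (witness j=0)
  i=1: ✓ (witness j=2)
  i=2: ✓ (witness j=2)
  i=3: ✓ (witness j=3)

0, 1, 2, 3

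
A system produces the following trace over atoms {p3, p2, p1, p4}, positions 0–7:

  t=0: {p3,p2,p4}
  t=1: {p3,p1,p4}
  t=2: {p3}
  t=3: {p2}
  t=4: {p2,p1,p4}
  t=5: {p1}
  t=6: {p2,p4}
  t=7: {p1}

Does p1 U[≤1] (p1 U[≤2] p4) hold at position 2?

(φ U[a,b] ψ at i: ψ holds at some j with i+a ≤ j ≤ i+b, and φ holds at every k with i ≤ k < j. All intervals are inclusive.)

No

Need some j in [2,3] with (p1 U[≤2] p4), and p1 at every k in [2,j-1].
  j=2: (p1 U[≤2] p4) — fails.
  j=3: (p1 U[≤2] p4) — fails.
No j in the window works → until fails.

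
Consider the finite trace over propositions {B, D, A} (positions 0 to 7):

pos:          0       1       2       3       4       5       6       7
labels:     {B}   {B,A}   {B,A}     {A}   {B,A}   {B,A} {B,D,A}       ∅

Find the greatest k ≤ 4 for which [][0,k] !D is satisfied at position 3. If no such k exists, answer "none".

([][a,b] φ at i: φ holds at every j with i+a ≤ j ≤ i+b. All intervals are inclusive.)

2

!D must hold from j=3 onward; find where it first fails.
  j=3: holds
  j=4: holds
  j=5: holds
  j=6: fails
Holds on [3,5], so largest k = 2.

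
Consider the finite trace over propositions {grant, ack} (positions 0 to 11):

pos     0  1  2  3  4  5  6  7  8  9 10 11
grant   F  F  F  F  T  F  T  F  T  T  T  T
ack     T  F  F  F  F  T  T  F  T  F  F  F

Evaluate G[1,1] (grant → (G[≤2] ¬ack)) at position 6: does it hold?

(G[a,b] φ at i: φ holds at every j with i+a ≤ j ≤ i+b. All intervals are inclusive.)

Check (grant → (G[≤2] ¬ack)) at every j in [7,7]:
  j=7: antecedent false → ✓
All positions satisfy it → formula holds.

Holds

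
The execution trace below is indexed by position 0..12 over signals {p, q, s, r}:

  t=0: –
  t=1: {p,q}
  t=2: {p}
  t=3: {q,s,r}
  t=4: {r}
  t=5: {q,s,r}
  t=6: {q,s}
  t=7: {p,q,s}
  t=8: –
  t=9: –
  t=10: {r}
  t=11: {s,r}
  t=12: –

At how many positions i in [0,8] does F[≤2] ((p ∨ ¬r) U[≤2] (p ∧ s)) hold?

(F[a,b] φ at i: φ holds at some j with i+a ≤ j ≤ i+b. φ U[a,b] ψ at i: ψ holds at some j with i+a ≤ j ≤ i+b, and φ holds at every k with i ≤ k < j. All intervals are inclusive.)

4

Evaluate at each i in [0,8]:
  i=0: ✗ (none in [0,2])
  i=1: ✗ (none in [1,3])
  i=2: ✗ (none in [2,4])
  i=3: ✗ (none in [3,5])
  i=4: ✓ (witness j=6)
  i=5: ✓ (witness j=6)
  i=6: ✓ (witness j=6)
  i=7: ✓ (witness j=7)
  i=8: ✗ (none in [8,10])
Positions where it holds: {4, 5, 6, 7} → 4.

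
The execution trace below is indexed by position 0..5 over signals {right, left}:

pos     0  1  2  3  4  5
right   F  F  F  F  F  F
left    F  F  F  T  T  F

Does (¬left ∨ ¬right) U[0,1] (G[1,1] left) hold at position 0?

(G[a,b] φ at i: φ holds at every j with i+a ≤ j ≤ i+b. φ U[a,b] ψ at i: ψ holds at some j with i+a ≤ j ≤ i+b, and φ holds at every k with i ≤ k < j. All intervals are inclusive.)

Need some j in [0,1] with G[1,1] left, and (¬left ∨ ¬right) at every k in [0,j-1].
  j=0: G[1,1] left — fails at 1.
  j=1: G[1,1] left — fails at 2.
No j in the window works → until fails.

False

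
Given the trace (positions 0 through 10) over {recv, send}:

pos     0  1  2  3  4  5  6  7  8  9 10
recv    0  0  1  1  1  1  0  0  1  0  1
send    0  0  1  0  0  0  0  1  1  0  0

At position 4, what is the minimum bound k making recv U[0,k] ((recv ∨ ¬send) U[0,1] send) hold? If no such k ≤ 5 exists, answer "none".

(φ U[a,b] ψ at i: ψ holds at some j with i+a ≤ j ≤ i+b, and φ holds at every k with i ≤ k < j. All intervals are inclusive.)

2

Need earliest j ≥ 4 with ((recv ∨ ¬send) U[0,1] send), and recv at every k in [4,j-1].
  j=4: rhs fails.
  j=5: rhs fails.
  j=6: rhs holds; lhs holds on [4,5]. k = 2.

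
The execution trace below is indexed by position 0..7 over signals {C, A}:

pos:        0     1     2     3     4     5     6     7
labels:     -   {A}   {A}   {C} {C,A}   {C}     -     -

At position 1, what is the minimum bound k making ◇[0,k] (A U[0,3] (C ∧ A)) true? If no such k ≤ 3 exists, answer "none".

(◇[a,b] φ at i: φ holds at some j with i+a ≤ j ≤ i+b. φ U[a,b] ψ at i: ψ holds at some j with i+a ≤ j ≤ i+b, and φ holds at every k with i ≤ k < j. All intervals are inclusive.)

Scan j = 1,2,… for (A U[0,3] (C ∧ A)):
  j=1: fails
  j=2: fails
  j=3: fails
  j=4: holds
First hit at j=4, so smallest k = 4-1 = 3.

3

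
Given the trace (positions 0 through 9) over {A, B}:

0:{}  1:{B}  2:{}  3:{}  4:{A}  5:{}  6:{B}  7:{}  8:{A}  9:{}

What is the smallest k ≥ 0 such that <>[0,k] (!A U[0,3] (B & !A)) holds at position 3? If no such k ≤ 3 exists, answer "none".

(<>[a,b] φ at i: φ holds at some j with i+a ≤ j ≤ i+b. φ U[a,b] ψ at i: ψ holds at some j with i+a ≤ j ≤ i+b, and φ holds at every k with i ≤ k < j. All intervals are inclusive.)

2

Scan j = 3,4,… for (!A U[0,3] (B & !A)):
  j=3: fails
  j=4: fails
  j=5: holds
First hit at j=5, so smallest k = 5-3 = 2.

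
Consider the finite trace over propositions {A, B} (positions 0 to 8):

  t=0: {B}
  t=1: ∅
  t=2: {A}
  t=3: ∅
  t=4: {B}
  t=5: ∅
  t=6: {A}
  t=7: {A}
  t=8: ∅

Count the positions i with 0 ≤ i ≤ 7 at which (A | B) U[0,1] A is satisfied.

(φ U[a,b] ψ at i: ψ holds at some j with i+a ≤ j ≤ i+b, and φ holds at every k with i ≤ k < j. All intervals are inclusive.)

Evaluate at each i in [0,7]:
  i=0: ✗ (no rhs in [0,1])
  i=1: ✗ (lhs fails at k=1 before rhs at j=2)
  i=2: ✓ (rhs at j=2)
  i=3: ✗ (no rhs in [3,4])
  i=4: ✗ (no rhs in [4,5])
  i=5: ✗ (lhs fails at k=5 before rhs at j=6)
  i=6: ✓ (rhs at j=6)
  i=7: ✓ (rhs at j=7)
Positions where it holds: {2, 6, 7} → 3.

3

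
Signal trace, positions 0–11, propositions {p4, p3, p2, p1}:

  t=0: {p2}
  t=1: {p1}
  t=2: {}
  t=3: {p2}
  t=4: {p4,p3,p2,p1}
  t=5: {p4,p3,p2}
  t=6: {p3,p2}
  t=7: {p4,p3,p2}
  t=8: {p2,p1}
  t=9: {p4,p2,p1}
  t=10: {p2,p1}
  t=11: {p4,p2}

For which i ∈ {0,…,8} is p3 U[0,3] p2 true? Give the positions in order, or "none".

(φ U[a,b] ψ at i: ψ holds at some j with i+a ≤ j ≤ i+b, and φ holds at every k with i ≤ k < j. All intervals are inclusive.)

0, 3, 4, 5, 6, 7, 8

Evaluate at each i in [0,8]:
  i=0: ✓ (rhs at j=0)
  i=1: ✗ (lhs fails at k=1 before rhs at j=3)
  i=2: ✗ (lhs fails at k=2 before rhs at j=3)
  i=3: ✓ (rhs at j=3)
  i=4: ✓ (rhs at j=4)
  i=5: ✓ (rhs at j=5)
  i=6: ✓ (rhs at j=6)
  i=7: ✓ (rhs at j=7)
  i=8: ✓ (rhs at j=8)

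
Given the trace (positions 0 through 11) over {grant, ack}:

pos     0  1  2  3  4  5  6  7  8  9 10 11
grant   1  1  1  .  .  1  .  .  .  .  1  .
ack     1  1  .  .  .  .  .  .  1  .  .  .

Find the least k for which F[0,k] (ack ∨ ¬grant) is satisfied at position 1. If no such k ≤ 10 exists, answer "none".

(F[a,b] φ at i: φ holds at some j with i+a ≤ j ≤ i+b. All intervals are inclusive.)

0

Scan j = 1,2,… for (ack ∨ ¬grant):
  j=1: holds
First hit at j=1, so smallest k = 1-1 = 0.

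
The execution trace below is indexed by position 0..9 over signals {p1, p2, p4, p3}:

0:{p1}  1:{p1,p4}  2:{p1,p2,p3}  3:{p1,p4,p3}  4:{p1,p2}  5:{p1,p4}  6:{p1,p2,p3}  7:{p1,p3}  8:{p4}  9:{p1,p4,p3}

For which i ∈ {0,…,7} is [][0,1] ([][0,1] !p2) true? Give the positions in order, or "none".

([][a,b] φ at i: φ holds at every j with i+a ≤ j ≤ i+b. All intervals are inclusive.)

Evaluate at each i in [0,7]:
  i=0: ✗ (fails at j=1)
  i=1: ✗ (fails at j=1)
  i=2: ✗ (fails at j=2)
  i=3: ✗ (fails at j=3)
  i=4: ✗ (fails at j=4)
  i=5: ✗ (fails at j=5)
  i=6: ✗ (fails at j=6)
  i=7: ✓ (all of [7,8])

7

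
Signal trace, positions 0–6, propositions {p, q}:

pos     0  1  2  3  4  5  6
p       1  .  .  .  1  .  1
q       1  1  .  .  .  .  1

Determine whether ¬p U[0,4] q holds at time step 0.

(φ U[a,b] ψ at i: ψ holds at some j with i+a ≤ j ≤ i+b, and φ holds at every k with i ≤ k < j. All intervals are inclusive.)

Yes

Need some j in [0,4] with q, and ¬p at every k in [0,j-1].
  j=0: q holds; no prefix to check → satisfied.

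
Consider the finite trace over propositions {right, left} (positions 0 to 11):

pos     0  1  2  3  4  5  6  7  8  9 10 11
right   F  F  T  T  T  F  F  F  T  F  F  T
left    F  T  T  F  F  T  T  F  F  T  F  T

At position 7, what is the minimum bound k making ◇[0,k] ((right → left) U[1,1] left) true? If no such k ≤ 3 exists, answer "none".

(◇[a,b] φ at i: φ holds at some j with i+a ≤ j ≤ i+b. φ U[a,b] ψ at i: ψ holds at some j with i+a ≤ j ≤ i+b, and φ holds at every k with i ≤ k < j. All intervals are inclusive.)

3

Scan j = 7,8,… for ((right → left) U[1,1] left):
  j=7: fails
  j=8: fails
  j=9: fails
  j=10: holds
First hit at j=10, so smallest k = 10-7 = 3.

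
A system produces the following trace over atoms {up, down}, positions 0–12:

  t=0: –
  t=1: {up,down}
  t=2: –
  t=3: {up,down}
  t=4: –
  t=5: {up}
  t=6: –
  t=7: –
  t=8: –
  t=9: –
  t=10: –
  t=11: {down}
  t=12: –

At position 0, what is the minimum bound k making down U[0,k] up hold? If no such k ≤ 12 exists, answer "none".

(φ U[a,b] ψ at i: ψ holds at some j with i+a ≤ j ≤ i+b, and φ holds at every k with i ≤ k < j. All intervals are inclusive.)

none

Need earliest j ≥ 0 with up, and down at every k in [0,j-1].
  j=0: rhs fails.
  j=1: rhs holds but lhs fails at k=0.
  j=2: rhs fails.
  j=3: rhs holds but lhs fails at k=0.
  j=4: rhs fails.
  j=5: rhs holds but lhs fails at k=0.
  j=6: rhs fails.
  j=7: rhs fails.
  j=8: rhs fails.
  j=9: rhs fails.
  j=10: rhs fails.
  j=11: rhs fails.
  j=12: rhs fails.
No witness within the range → none.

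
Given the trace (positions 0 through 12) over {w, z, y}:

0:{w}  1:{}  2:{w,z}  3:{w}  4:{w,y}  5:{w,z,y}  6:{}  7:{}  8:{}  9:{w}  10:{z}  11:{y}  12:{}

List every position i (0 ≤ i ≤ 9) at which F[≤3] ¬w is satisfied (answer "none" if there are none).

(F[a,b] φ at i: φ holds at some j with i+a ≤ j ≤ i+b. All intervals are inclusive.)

0, 1, 3, 4, 5, 6, 7, 8, 9

Evaluate at each i in [0,9]:
  i=0: ✓ (witness j=1)
  i=1: ✓ (witness j=1)
  i=2: ✗ (none in [2,5])
  i=3: ✓ (witness j=6)
  i=4: ✓ (witness j=6)
  i=5: ✓ (witness j=6)
  i=6: ✓ (witness j=6)
  i=7: ✓ (witness j=7)
  i=8: ✓ (witness j=8)
  i=9: ✓ (witness j=10)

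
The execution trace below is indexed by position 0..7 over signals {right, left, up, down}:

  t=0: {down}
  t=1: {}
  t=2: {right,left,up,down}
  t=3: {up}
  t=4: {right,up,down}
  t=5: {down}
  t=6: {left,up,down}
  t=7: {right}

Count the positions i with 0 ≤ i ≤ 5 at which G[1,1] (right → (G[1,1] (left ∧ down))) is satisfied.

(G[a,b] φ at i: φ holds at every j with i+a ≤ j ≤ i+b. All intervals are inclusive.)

Evaluate at each i in [0,5]:
  i=0: ✓ (all of [1,1])
  i=1: ✗ (fails at j=2)
  i=2: ✓ (all of [3,3])
  i=3: ✗ (fails at j=4)
  i=4: ✓ (all of [5,5])
  i=5: ✓ (all of [6,6])
Positions where it holds: {0, 2, 4, 5} → 4.

4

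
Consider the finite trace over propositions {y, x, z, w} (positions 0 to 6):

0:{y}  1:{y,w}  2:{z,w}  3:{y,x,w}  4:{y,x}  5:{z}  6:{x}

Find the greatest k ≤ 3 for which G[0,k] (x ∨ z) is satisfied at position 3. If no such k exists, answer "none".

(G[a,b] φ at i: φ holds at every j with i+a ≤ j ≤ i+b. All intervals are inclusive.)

3

(x ∨ z) must hold from j=3 onward; find where it first fails.
  j=3: holds
  j=4: holds
  j=5: holds
  j=6: holds
Holds through j=6; largest k = 3.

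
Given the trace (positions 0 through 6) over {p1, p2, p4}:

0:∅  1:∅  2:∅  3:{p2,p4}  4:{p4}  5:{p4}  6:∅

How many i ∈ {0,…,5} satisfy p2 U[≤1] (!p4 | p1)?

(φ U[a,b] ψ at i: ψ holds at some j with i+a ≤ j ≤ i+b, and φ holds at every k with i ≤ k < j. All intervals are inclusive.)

Evaluate at each i in [0,5]:
  i=0: ✓ (rhs at j=0)
  i=1: ✓ (rhs at j=1)
  i=2: ✓ (rhs at j=2)
  i=3: ✗ (no rhs in [3,4])
  i=4: ✗ (no rhs in [4,5])
  i=5: ✗ (lhs fails at k=5 before rhs at j=6)
Positions where it holds: {0, 1, 2} → 3.

3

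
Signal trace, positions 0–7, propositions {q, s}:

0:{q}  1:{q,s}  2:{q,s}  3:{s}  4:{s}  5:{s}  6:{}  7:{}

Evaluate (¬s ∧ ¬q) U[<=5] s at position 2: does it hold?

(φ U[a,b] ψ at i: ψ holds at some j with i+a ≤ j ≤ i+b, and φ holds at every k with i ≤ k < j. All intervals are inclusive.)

Holds

Need some j in [2,7] with s, and (¬s ∧ ¬q) at every k in [2,j-1].
  j=2: s holds; no prefix to check → satisfied.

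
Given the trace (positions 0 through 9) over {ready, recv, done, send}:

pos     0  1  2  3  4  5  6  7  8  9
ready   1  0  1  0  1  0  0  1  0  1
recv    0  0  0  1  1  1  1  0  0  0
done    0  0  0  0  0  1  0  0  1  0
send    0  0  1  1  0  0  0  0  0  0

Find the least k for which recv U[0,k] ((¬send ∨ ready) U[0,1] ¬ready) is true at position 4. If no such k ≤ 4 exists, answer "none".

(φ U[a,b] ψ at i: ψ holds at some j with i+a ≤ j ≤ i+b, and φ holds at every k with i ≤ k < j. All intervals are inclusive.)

Need earliest j ≥ 4 with ((¬send ∨ ready) U[0,1] ¬ready), and recv at every k in [4,j-1].
  j=4: rhs holds (empty prefix). k = 0.

0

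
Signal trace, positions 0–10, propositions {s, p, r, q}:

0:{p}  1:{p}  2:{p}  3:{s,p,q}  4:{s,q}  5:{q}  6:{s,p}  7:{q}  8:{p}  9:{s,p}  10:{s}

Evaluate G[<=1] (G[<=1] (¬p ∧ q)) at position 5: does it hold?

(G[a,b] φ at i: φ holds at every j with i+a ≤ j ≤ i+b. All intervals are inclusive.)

False

Check G[<=1] (¬p ∧ q) at every j in [5,6]:
  j=5: fails at 6
  j=6: fails at 6
Fails at j=5 → formula fails.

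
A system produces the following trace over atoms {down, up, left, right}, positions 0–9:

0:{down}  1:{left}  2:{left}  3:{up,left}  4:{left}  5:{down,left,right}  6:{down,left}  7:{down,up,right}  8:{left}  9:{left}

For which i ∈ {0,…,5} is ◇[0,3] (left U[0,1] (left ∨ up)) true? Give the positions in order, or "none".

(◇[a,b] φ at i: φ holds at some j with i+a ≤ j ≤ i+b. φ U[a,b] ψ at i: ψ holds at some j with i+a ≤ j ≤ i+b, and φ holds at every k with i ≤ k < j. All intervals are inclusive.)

Evaluate at each i in [0,5]:
  i=0: ✓ (witness j=1)
  i=1: ✓ (witness j=1)
  i=2: ✓ (witness j=2)
  i=3: ✓ (witness j=3)
  i=4: ✓ (witness j=4)
  i=5: ✓ (witness j=5)

0, 1, 2, 3, 4, 5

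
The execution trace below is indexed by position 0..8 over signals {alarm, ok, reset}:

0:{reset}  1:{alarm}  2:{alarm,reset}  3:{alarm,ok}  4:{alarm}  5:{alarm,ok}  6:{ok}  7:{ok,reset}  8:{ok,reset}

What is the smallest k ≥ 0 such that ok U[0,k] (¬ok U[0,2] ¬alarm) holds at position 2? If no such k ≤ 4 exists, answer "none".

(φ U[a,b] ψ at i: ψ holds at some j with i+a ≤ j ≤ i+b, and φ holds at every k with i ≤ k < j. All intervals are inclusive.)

Need earliest j ≥ 2 with (¬ok U[0,2] ¬alarm), and ok at every k in [2,j-1].
  j=2: rhs fails.
  j=3: rhs fails.
  j=4: rhs fails.
  j=5: rhs fails.
  j=6: rhs holds but lhs fails at k=2.
No witness within the range → none.

none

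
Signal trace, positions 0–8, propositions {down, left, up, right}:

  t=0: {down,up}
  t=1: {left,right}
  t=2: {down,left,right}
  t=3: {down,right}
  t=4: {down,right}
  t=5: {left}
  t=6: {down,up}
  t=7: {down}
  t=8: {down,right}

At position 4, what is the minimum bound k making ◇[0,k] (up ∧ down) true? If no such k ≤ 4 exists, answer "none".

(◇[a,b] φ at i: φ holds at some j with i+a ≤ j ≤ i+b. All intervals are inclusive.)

Scan j = 4,5,… for (up ∧ down):
  j=4: fails
  j=5: fails
  j=6: holds
First hit at j=6, so smallest k = 6-4 = 2.

2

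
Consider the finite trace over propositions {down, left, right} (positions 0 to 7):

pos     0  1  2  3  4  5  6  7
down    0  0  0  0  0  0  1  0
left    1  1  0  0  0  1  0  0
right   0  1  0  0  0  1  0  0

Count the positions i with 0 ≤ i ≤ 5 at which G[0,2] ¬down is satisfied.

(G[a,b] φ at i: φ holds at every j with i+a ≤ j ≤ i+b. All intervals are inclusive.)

4

Evaluate at each i in [0,5]:
  i=0: ✓ (all of [0,2])
  i=1: ✓ (all of [1,3])
  i=2: ✓ (all of [2,4])
  i=3: ✓ (all of [3,5])
  i=4: ✗ (fails at j=6)
  i=5: ✗ (fails at j=6)
Positions where it holds: {0, 1, 2, 3} → 4.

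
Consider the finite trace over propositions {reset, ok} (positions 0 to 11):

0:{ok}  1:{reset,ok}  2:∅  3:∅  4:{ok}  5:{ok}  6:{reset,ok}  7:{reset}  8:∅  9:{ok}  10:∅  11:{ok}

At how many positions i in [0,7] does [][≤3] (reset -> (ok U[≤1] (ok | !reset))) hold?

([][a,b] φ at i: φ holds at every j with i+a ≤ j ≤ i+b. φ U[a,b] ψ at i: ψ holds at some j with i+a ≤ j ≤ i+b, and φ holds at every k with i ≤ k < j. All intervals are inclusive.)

4

Evaluate at each i in [0,7]:
  i=0: ✓ (all of [0,3])
  i=1: ✓ (all of [1,4])
  i=2: ✓ (all of [2,5])
  i=3: ✓ (all of [3,6])
  i=4: ✗ (fails at j=7)
  i=5: ✗ (fails at j=7)
  i=6: ✗ (fails at j=7)
  i=7: ✗ (fails at j=7)
Positions where it holds: {0, 1, 2, 3} → 4.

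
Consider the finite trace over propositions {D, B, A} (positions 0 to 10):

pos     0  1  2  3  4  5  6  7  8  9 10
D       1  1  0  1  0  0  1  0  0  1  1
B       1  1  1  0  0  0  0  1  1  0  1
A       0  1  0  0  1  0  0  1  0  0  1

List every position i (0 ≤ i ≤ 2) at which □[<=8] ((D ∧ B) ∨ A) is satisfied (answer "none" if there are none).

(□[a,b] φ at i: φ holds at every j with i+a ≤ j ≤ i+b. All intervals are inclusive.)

none

Evaluate at each i in [0,2]:
  i=0: ✗ (fails at j=2)
  i=1: ✗ (fails at j=2)
  i=2: ✗ (fails at j=2)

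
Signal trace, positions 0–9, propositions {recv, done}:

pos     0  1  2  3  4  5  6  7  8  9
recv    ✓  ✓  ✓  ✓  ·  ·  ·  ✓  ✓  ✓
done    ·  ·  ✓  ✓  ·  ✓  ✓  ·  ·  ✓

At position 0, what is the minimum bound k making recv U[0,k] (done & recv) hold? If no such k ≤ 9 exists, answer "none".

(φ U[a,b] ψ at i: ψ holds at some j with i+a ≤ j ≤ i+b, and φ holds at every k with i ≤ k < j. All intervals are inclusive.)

2

Need earliest j ≥ 0 with (done & recv), and recv at every k in [0,j-1].
  j=0: rhs fails.
  j=1: rhs fails.
  j=2: rhs holds; lhs holds on [0,1]. k = 2.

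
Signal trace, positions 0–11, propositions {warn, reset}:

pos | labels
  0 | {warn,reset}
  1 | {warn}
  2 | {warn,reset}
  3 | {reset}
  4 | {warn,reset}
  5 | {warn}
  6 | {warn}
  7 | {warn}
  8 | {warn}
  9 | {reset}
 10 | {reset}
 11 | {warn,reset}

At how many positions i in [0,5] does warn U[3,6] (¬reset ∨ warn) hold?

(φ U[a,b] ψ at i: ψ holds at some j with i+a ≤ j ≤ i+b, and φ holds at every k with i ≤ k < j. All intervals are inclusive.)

2

Evaluate at each i in [0,5]:
  i=0: ✗ (lhs fails at k=3 before rhs at j=4)
  i=1: ✗ (lhs fails at k=3 before rhs at j=4)
  i=2: ✗ (lhs fails at k=3 before rhs at j=5)
  i=3: ✗ (lhs fails at k=3 before rhs at j=6)
  i=4: ✓ (rhs at j=7; lhs holds on [4,6])
  i=5: ✓ (rhs at j=8; lhs holds on [5,7])
Positions where it holds: {4, 5} → 2.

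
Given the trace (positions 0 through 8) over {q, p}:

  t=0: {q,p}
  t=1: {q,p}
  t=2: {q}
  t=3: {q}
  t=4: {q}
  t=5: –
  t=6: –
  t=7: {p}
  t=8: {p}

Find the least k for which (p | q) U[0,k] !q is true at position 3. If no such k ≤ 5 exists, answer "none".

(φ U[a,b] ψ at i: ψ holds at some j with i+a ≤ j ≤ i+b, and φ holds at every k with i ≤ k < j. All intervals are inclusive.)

Need earliest j ≥ 3 with !q, and (p | q) at every k in [3,j-1].
  j=3: rhs fails.
  j=4: rhs fails.
  j=5: rhs holds; lhs holds on [3,4]. k = 2.

2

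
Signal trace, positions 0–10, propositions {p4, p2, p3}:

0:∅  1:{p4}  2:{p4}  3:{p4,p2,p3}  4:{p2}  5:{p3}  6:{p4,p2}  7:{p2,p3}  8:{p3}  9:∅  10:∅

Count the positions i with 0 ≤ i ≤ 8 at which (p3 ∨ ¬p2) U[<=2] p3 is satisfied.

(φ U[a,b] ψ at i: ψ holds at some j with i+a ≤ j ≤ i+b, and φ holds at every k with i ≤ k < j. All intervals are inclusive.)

Evaluate at each i in [0,8]:
  i=0: ✗ (no rhs in [0,2])
  i=1: ✓ (rhs at j=3; lhs holds on [1,2])
  i=2: ✓ (rhs at j=3; lhs holds on [2,2])
  i=3: ✓ (rhs at j=3)
  i=4: ✗ (lhs fails at k=4 before rhs at j=5)
  i=5: ✓ (rhs at j=5)
  i=6: ✗ (lhs fails at k=6 before rhs at j=7)
  i=7: ✓ (rhs at j=7)
  i=8: ✓ (rhs at j=8)
Positions where it holds: {1, 2, 3, 5, 7, 8} → 6.

6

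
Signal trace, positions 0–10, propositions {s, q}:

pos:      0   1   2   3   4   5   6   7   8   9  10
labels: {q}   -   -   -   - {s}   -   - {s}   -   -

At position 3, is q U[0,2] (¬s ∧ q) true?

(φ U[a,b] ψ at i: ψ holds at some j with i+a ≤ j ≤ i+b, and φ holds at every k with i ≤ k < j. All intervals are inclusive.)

Does not hold

Need some j in [3,5] with (¬s ∧ q), and q at every k in [3,j-1].
  j=3: (¬s ∧ q) false.
  j=4: (¬s ∧ q) false.
  j=5: (¬s ∧ q) false.
No j in the window works → until fails.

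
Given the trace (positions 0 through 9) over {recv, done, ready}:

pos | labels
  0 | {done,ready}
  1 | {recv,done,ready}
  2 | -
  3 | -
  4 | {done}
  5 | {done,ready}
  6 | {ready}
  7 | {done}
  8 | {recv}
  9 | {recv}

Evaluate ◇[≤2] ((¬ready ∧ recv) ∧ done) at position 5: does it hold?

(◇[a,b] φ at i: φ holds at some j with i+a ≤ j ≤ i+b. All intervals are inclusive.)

Check ((¬ready ∧ recv) ∧ done) at each j in [5,7]:
  j=5: false
  j=6: false
  j=7: false
No position in the window satisfies it → formula fails.

No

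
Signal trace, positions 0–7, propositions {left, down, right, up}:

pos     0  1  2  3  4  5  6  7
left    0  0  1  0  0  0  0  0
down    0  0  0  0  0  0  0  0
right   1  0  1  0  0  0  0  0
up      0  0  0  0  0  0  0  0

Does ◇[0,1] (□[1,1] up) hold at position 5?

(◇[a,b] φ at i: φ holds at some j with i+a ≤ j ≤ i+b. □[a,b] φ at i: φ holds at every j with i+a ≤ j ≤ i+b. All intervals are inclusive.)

No

Check □[1,1] up at each j in [5,6]:
  j=5: fails at 6
  j=6: fails at 7
No position in the window satisfies it → formula fails.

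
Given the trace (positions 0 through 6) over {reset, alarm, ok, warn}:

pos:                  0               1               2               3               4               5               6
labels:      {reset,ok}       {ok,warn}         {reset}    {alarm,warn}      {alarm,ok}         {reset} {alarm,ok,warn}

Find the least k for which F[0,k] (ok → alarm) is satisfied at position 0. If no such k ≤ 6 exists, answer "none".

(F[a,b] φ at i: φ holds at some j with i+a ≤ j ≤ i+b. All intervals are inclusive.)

Scan j = 0,1,… for (ok → alarm):
  j=0: fails
  j=1: fails
  j=2: holds
First hit at j=2, so smallest k = 2-0 = 2.

2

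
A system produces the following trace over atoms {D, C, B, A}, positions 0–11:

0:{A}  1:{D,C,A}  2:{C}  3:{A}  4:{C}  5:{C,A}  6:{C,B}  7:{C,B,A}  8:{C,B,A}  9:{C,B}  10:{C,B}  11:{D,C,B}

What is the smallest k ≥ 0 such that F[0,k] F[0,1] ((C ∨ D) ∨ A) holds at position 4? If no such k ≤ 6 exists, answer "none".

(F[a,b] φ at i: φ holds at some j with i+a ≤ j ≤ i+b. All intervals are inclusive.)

Scan j = 4,5,… for F[0,1] ((C ∨ D) ∨ A):
  j=4: holds
First hit at j=4, so smallest k = 4-4 = 0.

0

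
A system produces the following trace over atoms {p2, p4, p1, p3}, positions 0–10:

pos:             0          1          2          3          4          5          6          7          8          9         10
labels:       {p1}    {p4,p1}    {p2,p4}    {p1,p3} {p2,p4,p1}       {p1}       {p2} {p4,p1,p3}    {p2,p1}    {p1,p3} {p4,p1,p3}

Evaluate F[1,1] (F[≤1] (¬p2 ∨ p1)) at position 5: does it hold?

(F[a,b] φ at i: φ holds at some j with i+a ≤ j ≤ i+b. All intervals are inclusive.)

Holds

Check F[≤1] (¬p2 ∨ p1) at each j in [6,6]:
  j=6: holds (witness at 7)
Found at j=6 → formula holds.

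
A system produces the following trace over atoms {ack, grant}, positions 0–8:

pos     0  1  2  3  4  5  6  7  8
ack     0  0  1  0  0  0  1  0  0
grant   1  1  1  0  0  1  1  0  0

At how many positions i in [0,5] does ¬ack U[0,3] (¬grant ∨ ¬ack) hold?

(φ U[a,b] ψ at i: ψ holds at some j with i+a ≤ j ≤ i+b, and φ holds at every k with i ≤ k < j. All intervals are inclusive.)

5

Evaluate at each i in [0,5]:
  i=0: ✓ (rhs at j=0)
  i=1: ✓ (rhs at j=1)
  i=2: ✗ (lhs fails at k=2 before rhs at j=3)
  i=3: ✓ (rhs at j=3)
  i=4: ✓ (rhs at j=4)
  i=5: ✓ (rhs at j=5)
Positions where it holds: {0, 1, 3, 4, 5} → 5.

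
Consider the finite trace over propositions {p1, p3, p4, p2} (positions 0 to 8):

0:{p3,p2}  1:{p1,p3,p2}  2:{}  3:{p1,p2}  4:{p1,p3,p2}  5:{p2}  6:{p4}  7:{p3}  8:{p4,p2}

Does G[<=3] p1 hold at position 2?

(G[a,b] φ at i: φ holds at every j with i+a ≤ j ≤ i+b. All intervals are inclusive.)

Check p1 at every j in [2,5]:
  j=2: false
  j=3: true
  j=4: true
  j=5: false
Fails at j=2 → formula fails.

False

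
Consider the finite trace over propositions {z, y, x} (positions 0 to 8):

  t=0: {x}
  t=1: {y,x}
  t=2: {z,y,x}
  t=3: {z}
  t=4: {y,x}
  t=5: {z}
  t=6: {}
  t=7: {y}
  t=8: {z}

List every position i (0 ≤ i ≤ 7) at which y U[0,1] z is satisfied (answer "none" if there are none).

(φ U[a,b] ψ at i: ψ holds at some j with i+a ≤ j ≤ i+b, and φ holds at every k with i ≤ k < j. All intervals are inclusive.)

Evaluate at each i in [0,7]:
  i=0: ✗ (no rhs in [0,1])
  i=1: ✓ (rhs at j=2; lhs holds on [1,1])
  i=2: ✓ (rhs at j=2)
  i=3: ✓ (rhs at j=3)
  i=4: ✓ (rhs at j=5; lhs holds on [4,4])
  i=5: ✓ (rhs at j=5)
  i=6: ✗ (no rhs in [6,7])
  i=7: ✓ (rhs at j=8; lhs holds on [7,7])

1, 2, 3, 4, 5, 7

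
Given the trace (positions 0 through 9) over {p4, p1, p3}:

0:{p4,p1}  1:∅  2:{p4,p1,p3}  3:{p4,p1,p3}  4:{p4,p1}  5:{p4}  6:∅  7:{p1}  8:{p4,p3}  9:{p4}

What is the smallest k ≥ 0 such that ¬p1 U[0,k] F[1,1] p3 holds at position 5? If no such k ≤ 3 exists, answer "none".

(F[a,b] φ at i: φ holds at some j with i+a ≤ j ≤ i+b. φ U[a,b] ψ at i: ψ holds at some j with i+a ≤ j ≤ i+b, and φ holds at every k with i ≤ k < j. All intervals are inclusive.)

2

Need earliest j ≥ 5 with F[1,1] p3, and ¬p1 at every k in [5,j-1].
  j=5: rhs fails.
  j=6: rhs fails.
  j=7: rhs holds; lhs holds on [5,6]. k = 2.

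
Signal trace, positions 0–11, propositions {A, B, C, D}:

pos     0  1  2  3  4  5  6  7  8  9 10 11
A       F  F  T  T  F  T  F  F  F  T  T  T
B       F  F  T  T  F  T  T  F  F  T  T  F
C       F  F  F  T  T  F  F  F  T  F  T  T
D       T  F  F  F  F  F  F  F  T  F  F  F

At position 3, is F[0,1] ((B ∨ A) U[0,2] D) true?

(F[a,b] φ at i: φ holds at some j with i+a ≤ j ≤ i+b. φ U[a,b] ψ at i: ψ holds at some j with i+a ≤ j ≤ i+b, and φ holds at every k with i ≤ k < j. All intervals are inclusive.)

Check ((B ∨ A) U[0,2] D) at each j in [3,4]:
  j=3: fails
  j=4: fails
No position in the window satisfies it → formula fails.

False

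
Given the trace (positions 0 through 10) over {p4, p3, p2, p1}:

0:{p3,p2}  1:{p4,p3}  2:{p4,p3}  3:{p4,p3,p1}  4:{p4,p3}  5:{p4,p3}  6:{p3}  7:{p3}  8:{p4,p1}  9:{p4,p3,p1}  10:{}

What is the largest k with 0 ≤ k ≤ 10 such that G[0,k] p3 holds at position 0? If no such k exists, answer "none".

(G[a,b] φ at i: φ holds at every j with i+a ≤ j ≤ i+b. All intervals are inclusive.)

7

p3 must hold from j=0 onward; find where it first fails.
  j=0: holds
  j=1: holds
  j=2: holds
  j=3: holds
  j=4: holds
  j=5: holds
  j=6: holds
  j=7: holds
  j=8: fails
Holds on [0,7], so largest k = 7.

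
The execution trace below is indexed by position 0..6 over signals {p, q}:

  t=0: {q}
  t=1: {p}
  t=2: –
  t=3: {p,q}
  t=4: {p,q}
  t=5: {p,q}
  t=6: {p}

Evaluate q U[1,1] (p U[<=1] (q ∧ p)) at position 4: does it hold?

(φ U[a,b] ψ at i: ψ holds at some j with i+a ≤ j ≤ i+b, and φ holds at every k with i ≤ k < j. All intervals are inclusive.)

Need some j in [5,5] with (p U[<=1] (q ∧ p)), and q at every k in [4,j-1].
  j=5: (p U[<=1] (q ∧ p)) holds; q holds at every k in [4,4] → satisfied.

Yes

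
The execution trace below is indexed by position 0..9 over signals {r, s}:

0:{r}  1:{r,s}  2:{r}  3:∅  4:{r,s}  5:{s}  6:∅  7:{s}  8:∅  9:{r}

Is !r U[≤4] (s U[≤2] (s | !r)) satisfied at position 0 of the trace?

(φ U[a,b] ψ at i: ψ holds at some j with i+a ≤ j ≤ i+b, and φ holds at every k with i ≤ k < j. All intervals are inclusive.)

False

Need some j in [0,4] with (s U[≤2] (s | !r)), and !r at every k in [0,j-1].
  j=0: (s U[≤2] (s | !r)) — fails.
  j=1: (s U[≤2] (s | !r)) holds, but !r fails at k=0 → not this j.
  j=2: (s U[≤2] (s | !r)) — fails.
  j=3: (s U[≤2] (s | !r)) holds, but !r fails at k=0 → not this j.
  j=4: (s U[≤2] (s | !r)) holds, but !r fails at k=0 → not this j.
No j in the window works → until fails.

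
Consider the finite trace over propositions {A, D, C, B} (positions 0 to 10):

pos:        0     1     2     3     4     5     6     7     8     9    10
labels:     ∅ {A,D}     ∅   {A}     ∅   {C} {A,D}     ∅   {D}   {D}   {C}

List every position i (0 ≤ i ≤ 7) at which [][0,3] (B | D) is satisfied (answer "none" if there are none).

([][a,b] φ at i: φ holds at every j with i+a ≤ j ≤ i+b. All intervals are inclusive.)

none

Evaluate at each i in [0,7]:
  i=0: ✗ (fails at j=0)
  i=1: ✗ (fails at j=2)
  i=2: ✗ (fails at j=2)
  i=3: ✗ (fails at j=3)
  i=4: ✗ (fails at j=4)
  i=5: ✗ (fails at j=5)
  i=6: ✗ (fails at j=7)
  i=7: ✗ (fails at j=7)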